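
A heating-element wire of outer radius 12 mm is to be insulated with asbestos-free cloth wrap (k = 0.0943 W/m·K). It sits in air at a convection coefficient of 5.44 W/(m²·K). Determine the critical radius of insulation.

r_cr ≈ 17.3 mm

For a cylinder r_cr = k/h = 0.0943/5.44
r_cr = 17.3 mm; since the bare radius (12 mm) is below r_cr, adding a thin layer of insulation will *increase* heat loss.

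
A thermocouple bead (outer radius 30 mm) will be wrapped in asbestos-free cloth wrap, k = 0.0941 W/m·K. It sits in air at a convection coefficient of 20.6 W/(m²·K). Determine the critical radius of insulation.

r_cr ≈ 9.14 mm

For a sphere r_cr = 2k/h = 2×0.0941/20.6
r_cr = 9.14 mm; since the bare radius (30 mm) is above r_cr, any added insulation will reduce heat loss.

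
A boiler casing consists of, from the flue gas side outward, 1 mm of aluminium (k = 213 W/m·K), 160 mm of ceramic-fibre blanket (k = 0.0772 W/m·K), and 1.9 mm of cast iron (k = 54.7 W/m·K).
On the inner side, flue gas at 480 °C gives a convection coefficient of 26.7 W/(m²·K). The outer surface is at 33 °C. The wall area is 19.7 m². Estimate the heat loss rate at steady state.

Q ≈ 4170 W

Series thermal resistances:
R_inner film = 1/(h_i·A) = 1/(26.7×19.7) = 0.001901 K/W
R_aluminium = L/(kA) = 0.001/(213×19.7) = 2.383×10^-7 K/W
R_ceramic-fibre blanket = L/(kA) = 0.16/(0.0772×19.7) = 0.1052 K/W
R_cast iron = L/(kA) = 0.0019/(54.7×19.7) = 1.763×10^-6 K/W
R_total = 0.1071 K/W
Q = ΔT / R_total = 447 / 0.1071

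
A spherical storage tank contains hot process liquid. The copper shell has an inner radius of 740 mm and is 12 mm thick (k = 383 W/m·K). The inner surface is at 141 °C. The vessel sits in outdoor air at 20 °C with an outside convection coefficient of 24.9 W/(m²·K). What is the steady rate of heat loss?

Each spherical layer contributes R = (1/r_i − 1/r_o)/(4πk):
R_copper shell = (1/0.74 − 1/0.752)/(4π×383) = 4.48×10^-6 K/W
R_outer film = 1/(h·4πr_o²) = 1/(24.9×4π×0.752²) = 0.005651 K/W
R_total = 0.005656 K/W
Q = ΔT/R_total = 121/0.005656

Q ≈ 21400 W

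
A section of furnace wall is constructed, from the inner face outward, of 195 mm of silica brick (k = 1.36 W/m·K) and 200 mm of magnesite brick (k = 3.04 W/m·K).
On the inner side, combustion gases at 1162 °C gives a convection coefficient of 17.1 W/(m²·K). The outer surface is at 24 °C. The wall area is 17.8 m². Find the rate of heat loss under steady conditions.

Q ≈ 75700 W

Treating each layer as a thermal resistance in series:
R_inner film = 1/(h_i·A) = 1/(17.1×17.8) = 0.003285 K/W
R_silica brick = L/(kA) = 0.195/(1.36×17.8) = 0.008055 K/W
R_magnesite brick = L/(kA) = 0.2/(3.04×17.8) = 0.003696 K/W
R_total = 0.01504 K/W
Q = ΔT / R_total = 1138 / 0.01504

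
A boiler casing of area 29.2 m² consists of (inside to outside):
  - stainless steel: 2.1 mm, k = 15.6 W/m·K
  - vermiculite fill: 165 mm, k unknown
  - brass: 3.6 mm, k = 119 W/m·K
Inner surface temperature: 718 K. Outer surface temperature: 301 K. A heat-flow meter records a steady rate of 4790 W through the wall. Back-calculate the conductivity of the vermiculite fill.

k ≈ 0.0649 W/(m·K)

Model the wall as resistances in series:
R_stainless steel = L/(kA) = 0.0021/(15.6×29.2) = 4.61×10^-6 K/W
R_brass = L/(kA) = 0.0036/(119×29.2) = 1.036×10^-6 K/W
Sum of known resistances R_other = 5.646×10^-6 K/W
Total R = ΔT/Q = 417/4790 = 0.08706 K/W
R_vermiculite fill = R_total − R_other = 0.08705 K/W
k = L/(R·A) = 0.165/(0.08705×29.2)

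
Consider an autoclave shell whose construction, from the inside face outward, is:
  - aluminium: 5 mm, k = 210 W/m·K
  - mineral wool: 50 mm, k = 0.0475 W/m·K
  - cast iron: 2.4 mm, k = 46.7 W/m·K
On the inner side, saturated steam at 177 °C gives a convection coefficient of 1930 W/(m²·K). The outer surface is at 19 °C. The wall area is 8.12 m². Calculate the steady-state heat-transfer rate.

Q ≈ 1220 W

Model the wall as resistances in series:
R_inner film = 1/(h_i·A) = 1/(1930×8.12) = 6.381×10^-5 K/W
R_aluminium = L/(kA) = 0.005/(210×8.12) = 2.932×10^-6 K/W
R_mineral wool = L/(kA) = 0.05/(0.0475×8.12) = 0.1296 K/W
R_cast iron = L/(kA) = 0.0024/(46.7×8.12) = 6.329×10^-6 K/W
R_total = 0.1297 K/W
Q = ΔT / R_total = 158 / 0.1297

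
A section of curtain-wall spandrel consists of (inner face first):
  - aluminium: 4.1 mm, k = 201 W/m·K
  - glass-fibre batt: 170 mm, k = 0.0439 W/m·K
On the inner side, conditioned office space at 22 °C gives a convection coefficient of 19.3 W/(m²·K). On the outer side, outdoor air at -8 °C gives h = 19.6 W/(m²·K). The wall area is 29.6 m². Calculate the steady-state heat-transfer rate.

Q ≈ 223 W

Series thermal resistances:
R_inner film = 1/(h_i·A) = 1/(19.3×29.6) = 0.00175 K/W
R_aluminium = L/(kA) = 0.0041/(201×29.6) = 6.891×10^-7 K/W
R_glass-fibre batt = L/(kA) = 0.17/(0.0439×29.6) = 0.1308 K/W
R_outer film = 1/(h_o·A) = 1/(19.6×29.6) = 0.001724 K/W
R_total = 0.1343 K/W
Q = ΔT / R_total = 30 / 0.1343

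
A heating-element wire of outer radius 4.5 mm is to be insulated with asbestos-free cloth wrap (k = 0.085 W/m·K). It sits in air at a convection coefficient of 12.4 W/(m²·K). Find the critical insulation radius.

For a cylinder r_cr = k/h = 0.085/12.4
r_cr = 6.85 mm; since the bare radius (4.5 mm) is below r_cr, adding a thin layer of insulation will *increase* heat loss.

r_cr ≈ 6.85 mm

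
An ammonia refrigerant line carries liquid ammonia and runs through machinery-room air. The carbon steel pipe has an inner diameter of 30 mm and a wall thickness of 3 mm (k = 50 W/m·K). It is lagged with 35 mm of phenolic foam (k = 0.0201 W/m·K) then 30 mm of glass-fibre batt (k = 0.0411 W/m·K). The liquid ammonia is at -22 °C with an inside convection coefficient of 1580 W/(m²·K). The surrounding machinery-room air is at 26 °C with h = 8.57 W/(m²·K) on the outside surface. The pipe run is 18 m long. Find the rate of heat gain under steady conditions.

Q ≈ 82.1 W

Per-layer cylindrical resistances, series-summed:
R_inner film = 1/(h_i·2πr₁L) = 1/(1580×2π×0.015×18) = 3.731×10^-4 K/W
R_carbon steel pipe wall = ln(18/15)/(2π×50×18) = 3.224×10^-5 K/W
R_phenolic foam = ln(53/18)/(2π×0.0201×18) = 0.4751 K/W
R_glass-fibre batt = ln(83/53)/(2π×0.0411×18) = 0.0965 K/W
R_outer film = 1/(h_o·2πr_oL) = 1/(8.57×2π×0.083×18) = 0.01243 K/W
R_total = 0.5844 K/W
Q = ΔT/R_total = 48/0.5844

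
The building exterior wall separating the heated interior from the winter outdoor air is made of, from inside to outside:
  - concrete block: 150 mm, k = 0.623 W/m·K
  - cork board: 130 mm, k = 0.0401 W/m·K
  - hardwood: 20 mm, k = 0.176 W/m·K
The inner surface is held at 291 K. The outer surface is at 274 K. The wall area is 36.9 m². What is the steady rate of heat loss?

Q ≈ 174 W

Thermal resistances in series:
R_concrete block = L/(kA) = 0.15/(0.623×36.9) = 0.006525 K/W
R_cork board = L/(kA) = 0.13/(0.0401×36.9) = 0.08786 K/W
R_hardwood = L/(kA) = 0.02/(0.176×36.9) = 0.00308 K/W
R_total = 0.09746 K/W
Q = ΔT / R_total = 17 / 0.09746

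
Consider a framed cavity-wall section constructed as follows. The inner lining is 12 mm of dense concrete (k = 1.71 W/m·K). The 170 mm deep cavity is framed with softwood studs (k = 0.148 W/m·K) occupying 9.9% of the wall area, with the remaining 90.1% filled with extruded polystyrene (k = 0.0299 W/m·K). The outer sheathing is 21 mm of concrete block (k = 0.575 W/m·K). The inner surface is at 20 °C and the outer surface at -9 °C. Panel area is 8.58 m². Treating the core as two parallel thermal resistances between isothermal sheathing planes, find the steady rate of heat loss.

Q ≈ 60.2 W

Sheathing layers in series; stud and cavity paths in parallel between them.
R_inner = 0.012/(1.71×8.58) = 8.179×10^-4 K/W
R_stud  = 0.17/(0.148×0.099×8.58) = 1.352 K/W
R_cav   = 0.17/(0.0299×0.901×8.58) = 0.7355 K/W
1/R_core = 1/R_stud + 1/R_cav → R_core = 0.4764 K/W
R_outer = 0.021/(0.575×8.58) = 0.004257 K/W
R_total = 0.4815 K/W
Q = ΔT/R_total = 29/0.4815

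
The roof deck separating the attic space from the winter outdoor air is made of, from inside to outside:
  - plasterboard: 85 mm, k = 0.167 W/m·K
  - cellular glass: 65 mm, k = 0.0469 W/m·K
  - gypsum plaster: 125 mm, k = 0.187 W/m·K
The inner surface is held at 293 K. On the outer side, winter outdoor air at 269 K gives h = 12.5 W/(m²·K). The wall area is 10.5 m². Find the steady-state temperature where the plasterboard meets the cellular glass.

Treating each layer as a thermal resistance in series:
R_plasterboard = L/(kA) = 0.085/(0.167×10.5) = 0.04847 K/W
R_cellular glass = L/(kA) = 0.065/(0.0469×10.5) = 0.132 K/W
R_gypsum plaster = L/(kA) = 0.125/(0.187×10.5) = 0.06366 K/W
R_outer film = 1/(h_o·A) = 1/(12.5×10.5) = 0.007619 K/W
R_total = 0.2517 K/W;  Q = ΔT/R_total = 24/0.2517 = 95.33 W
T_interface = T_inner − Q·ΣR(inner→interface) = 293 − 95.3×0.04847

T ≈ 288 K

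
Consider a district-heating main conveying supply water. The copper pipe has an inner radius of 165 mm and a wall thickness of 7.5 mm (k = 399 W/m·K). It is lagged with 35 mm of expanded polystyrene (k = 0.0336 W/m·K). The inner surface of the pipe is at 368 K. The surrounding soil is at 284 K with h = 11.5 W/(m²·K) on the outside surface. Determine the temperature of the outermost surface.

T ≈ 290 K

Radial resistances (cylindrical: R_cond = ln(r_o/r_i)/(2πkL), R_conv = 1/(h·2πrL)):
R_copper pipe wall = ln(172.5/165)/(2π×399×1) = 1.773×10^-5 K/W
R_expanded polystyrene = ln(207.5/172.5)/(2π×0.0336×1) = 0.875 K/W
R_outer film = 1/(h_o·2πr_oL) = 1/(11.5×2π×0.2075×1) = 0.0667 K/W
R_total = 0.9418 K/W
Q = ΔT/R_total = 84/0.9418
Q = 89.2 W/m
T_interface = T_inner − Q·ΣR(inner→interface) = 368 − 89.2×0.8751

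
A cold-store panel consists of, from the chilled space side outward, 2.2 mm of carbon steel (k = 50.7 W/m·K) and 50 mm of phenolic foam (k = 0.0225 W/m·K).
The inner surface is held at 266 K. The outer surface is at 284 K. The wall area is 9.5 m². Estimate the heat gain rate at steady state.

Q ≈ 76.9 W

Thermal resistances in series:
R_carbon steel = L/(kA) = 0.0022/(50.7×9.5) = 4.568×10^-6 K/W
R_phenolic foam = L/(kA) = 0.05/(0.0225×9.5) = 0.2339 K/W
R_total = 0.2339 K/W
Q = ΔT / R_total = 18 / 0.2339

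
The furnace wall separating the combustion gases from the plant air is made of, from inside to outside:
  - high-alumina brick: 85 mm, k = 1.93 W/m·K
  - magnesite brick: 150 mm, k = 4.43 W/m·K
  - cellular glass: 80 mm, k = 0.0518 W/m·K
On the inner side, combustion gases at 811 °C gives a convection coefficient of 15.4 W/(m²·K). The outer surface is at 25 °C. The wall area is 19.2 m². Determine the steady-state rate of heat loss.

Q ≈ 8940 W

Series thermal resistances:
R_inner film = 1/(h_i·A) = 1/(15.4×19.2) = 0.003382 K/W
R_high-alumina brick = L/(kA) = 0.085/(1.93×19.2) = 0.002294 K/W
R_magnesite brick = L/(kA) = 0.15/(4.43×19.2) = 0.001764 K/W
R_cellular glass = L/(kA) = 0.08/(0.0518×19.2) = 0.08044 K/W
R_total = 0.08788 K/W
Q = ΔT / R_total = 786 / 0.08788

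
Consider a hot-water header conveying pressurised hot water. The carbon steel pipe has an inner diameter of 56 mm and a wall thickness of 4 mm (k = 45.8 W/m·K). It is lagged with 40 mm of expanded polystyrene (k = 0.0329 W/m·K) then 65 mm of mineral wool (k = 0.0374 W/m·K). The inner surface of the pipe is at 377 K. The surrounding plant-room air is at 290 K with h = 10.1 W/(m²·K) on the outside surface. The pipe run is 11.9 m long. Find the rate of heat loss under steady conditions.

Radial resistances (cylindrical: R_cond = ln(r_o/r_i)/(2πkL), R_conv = 1/(h·2πrL)):
R_carbon steel pipe wall = ln(32/28)/(2π×45.8×11.9) = 3.899×10^-5 K/W
R_expanded polystyrene = ln(72/32)/(2π×0.0329×11.9) = 0.3297 K/W
R_mineral wool = ln(137/72)/(2π×0.0374×11.9) = 0.2301 K/W
R_outer film = 1/(h_o·2πr_oL) = 1/(10.1×2π×0.137×11.9) = 0.009666 K/W
R_total = 0.5694 K/W
Q = ΔT/R_total = 87/0.5694

Q ≈ 153 W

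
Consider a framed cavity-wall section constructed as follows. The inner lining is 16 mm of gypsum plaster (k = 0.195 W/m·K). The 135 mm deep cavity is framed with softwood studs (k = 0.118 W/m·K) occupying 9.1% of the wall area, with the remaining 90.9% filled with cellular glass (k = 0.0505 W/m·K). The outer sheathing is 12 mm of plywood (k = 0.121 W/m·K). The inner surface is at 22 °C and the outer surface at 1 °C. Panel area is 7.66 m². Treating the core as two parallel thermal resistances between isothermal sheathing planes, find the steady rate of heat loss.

Q ≈ 62.7 W

Sheathing layers in series; stud and cavity paths in parallel between them.
R_inner = 0.016/(0.195×7.66) = 0.01071 K/W
R_stud  = 0.135/(0.118×0.091×7.66) = 1.641 K/W
R_cav   = 0.135/(0.0505×0.909×7.66) = 0.3839 K/W
1/R_core = 1/R_stud + 1/R_cav → R_core = 0.3111 K/W
R_outer = 0.012/(0.121×7.66) = 0.01295 K/W
R_total = 0.3348 K/W
Q = ΔT/R_total = 21/0.3348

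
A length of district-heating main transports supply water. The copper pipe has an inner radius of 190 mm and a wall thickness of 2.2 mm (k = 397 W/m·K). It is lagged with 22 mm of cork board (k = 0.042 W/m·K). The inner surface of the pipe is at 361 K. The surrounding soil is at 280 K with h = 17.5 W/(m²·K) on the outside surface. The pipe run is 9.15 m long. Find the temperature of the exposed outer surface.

T ≈ 288 K

For a radial system each layer contributes R = ln(r_out/r_in)/(2πkL); films add R = 1/(hA).
R_copper pipe wall = ln(192.2/190)/(2π×397×9.15) = 5.044×10^-7 K/W
R_cork board = ln(214.2/192.2)/(2π×0.042×9.15) = 0.04488 K/W
R_outer film = 1/(h_o·2πr_oL) = 1/(17.5×2π×0.2142×9.15) = 0.00464 K/W
R_total = 0.04952 K/W
Q = ΔT/R_total = 81/0.04952
Q = 1640 W
T_interface = T_inner − Q·ΣR(inner→interface) = 361 − 1640×0.04488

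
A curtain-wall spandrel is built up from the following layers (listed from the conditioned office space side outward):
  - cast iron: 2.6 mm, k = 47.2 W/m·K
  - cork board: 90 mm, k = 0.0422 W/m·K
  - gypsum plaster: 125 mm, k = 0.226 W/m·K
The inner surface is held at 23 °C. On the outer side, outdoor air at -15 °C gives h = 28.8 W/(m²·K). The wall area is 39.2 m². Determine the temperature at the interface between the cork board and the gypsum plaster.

T ≈ -6.79 °C

Using the resistance-network approach (series):
R_cast iron = L/(kA) = 0.0026/(47.2×39.2) = 1.405×10^-6 K/W
R_cork board = L/(kA) = 0.09/(0.0422×39.2) = 0.05441 K/W
R_gypsum plaster = L/(kA) = 0.125/(0.226×39.2) = 0.01411 K/W
R_outer film = 1/(h_o·A) = 1/(28.8×39.2) = 8.858×10^-4 K/W
R_total = 0.0694 K/W;  Q = ΔT/R_total = 38/0.0694 = 547.5 W
T_interface = T_inner − Q·ΣR(inner→interface) = 23 − 548×0.05441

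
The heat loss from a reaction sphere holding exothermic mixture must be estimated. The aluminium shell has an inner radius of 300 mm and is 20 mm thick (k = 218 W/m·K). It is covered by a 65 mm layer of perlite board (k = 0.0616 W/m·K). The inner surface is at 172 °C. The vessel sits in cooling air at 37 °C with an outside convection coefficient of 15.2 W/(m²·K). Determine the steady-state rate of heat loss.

Spherical conduction: R = (1/r_in − 1/r_out)/(4πk) per layer; series-sum.
R_aluminium shell = (1/0.3 − 1/0.32)/(4π×218) = 7.605×10^-5 K/W
R_perlite board = (1/0.32 − 1/0.385)/(4π×0.0616) = 0.6816 K/W
R_outer film = 1/(h·4πr_o²) = 1/(15.2×4π×0.385²) = 0.03532 K/W
R_total = 0.717 K/W
Q = ΔT/R_total = 135/0.717

Q ≈ 188 W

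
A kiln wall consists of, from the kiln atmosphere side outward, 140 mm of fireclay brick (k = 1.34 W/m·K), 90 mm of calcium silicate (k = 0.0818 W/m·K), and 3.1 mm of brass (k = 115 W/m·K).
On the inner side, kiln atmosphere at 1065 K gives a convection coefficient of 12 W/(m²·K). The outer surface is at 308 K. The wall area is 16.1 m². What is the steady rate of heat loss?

Q ≈ 9460 W

Thermal resistances in series:
R_inner film = 1/(h_i·A) = 1/(12×16.1) = 0.005176 K/W
R_fireclay brick = L/(kA) = 0.14/(1.34×16.1) = 0.006489 K/W
R_calcium silicate = L/(kA) = 0.09/(0.0818×16.1) = 0.06834 K/W
R_brass = L/(kA) = 0.0031/(115×16.1) = 1.674×10^-6 K/W
R_total = 0.08001 K/W
Q = ΔT / R_total = 757 / 0.08001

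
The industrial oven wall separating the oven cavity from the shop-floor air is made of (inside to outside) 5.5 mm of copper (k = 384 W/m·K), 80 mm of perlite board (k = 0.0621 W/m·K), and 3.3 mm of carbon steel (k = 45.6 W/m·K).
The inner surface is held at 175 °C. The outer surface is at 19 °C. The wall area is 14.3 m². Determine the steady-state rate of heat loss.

Q ≈ 1730 W

Model the wall as resistances in series:
R_copper = L/(kA) = 0.0055/(384×14.3) = 1.002×10^-6 K/W
R_perlite board = L/(kA) = 0.08/(0.0621×14.3) = 0.09009 K/W
R_carbon steel = L/(kA) = 0.0033/(45.6×14.3) = 5.061×10^-6 K/W
R_total = 0.09009 K/W
Q = ΔT / R_total = 156 / 0.09009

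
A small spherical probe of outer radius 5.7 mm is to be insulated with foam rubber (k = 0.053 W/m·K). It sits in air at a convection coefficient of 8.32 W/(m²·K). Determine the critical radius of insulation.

r_cr ≈ 12.7 mm

For a sphere r_cr = 2k/h = 2×0.053/8.32
r_cr = 12.7 mm; since the bare radius (5.7 mm) is below r_cr, adding a thin layer of insulation will *increase* heat loss.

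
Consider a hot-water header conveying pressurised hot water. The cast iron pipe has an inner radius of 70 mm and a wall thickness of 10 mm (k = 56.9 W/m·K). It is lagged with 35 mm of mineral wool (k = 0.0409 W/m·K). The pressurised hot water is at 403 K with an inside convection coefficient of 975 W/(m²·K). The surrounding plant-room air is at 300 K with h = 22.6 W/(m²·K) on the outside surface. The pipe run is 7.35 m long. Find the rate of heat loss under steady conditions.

Q ≈ 513 W

Radial resistances (cylindrical: R_cond = ln(r_o/r_i)/(2πkL), R_conv = 1/(h·2πrL)):
R_inner film = 1/(h_i·2πr₁L) = 1/(975×2π×0.07×7.35) = 3.173×10^-4 K/W
R_cast iron pipe wall = ln(80/70)/(2π×56.9×7.35) = 5.082×10^-5 K/W
R_mineral wool = ln(115/80)/(2π×0.0409×7.35) = 0.1921 K/W
R_outer film = 1/(h_o·2πr_oL) = 1/(22.6×2π×0.115×7.35) = 0.008332 K/W
R_total = 0.2008 K/W
Q = ΔT/R_total = 103/0.2008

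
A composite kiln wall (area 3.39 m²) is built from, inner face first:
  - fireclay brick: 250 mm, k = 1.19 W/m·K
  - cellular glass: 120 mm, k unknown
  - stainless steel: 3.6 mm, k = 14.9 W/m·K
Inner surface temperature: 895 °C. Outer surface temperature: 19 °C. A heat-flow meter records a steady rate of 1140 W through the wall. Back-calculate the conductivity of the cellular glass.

Series thermal resistances:
R_fireclay brick = L/(kA) = 0.25/(1.19×3.39) = 0.06197 K/W
R_stainless steel = L/(kA) = 0.0036/(14.9×3.39) = 7.127×10^-5 K/W
Sum of known resistances R_other = 0.06204 K/W
Total R = ΔT/Q = 876/1140 = 0.7684 K/W
R_cellular glass = R_total − R_other = 0.7064 K/W
k = L/(R·A) = 0.12/(0.7064×3.39)

k ≈ 0.0501 W/(m·K)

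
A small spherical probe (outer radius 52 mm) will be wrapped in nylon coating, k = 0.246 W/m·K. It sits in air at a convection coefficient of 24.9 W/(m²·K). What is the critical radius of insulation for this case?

For a sphere r_cr = 2k/h = 2×0.246/24.9
r_cr = 19.8 mm; since the bare radius (52 mm) is above r_cr, any added insulation will reduce heat loss.

r_cr ≈ 19.8 mm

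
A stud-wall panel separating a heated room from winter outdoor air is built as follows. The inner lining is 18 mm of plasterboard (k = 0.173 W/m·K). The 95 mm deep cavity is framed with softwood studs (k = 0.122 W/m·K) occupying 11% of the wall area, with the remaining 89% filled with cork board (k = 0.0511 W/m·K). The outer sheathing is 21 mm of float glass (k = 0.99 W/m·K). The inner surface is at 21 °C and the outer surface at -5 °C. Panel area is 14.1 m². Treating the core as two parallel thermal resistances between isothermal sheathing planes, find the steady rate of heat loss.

Q ≈ 211 W

Sheathing layers in series; stud and cavity paths in parallel between them.
R_inner = 0.018/(0.173×14.1) = 0.007379 K/W
R_stud  = 0.095/(0.122×0.11×14.1) = 0.5021 K/W
R_cav   = 0.095/(0.0511×0.89×14.1) = 0.1481 K/W
1/R_core = 1/R_stud + 1/R_cav → R_core = 0.1144 K/W
R_outer = 0.021/(0.99×14.1) = 0.001504 K/W
R_total = 0.1233 K/W
Q = ΔT/R_total = 26/0.1233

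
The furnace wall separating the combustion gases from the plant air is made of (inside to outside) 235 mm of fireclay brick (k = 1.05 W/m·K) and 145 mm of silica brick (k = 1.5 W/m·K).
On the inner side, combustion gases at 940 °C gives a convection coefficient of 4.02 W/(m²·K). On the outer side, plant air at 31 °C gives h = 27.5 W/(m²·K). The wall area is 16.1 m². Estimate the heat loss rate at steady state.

Model the wall as resistances in series:
R_inner film = 1/(h_i·A) = 1/(4.02×16.1) = 0.01545 K/W
R_fireclay brick = L/(kA) = 0.235/(1.05×16.1) = 0.0139 K/W
R_silica brick = L/(kA) = 0.145/(1.5×16.1) = 0.006004 K/W
R_outer film = 1/(h_o·A) = 1/(27.5×16.1) = 0.002259 K/W
R_total = 0.03761 K/W
Q = ΔT / R_total = 909 / 0.03761

Q ≈ 24200 W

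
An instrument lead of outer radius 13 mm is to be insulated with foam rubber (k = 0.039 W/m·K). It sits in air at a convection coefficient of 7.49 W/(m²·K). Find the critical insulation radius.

r_cr ≈ 5.21 mm

For a cylinder r_cr = k/h = 0.039/7.49
r_cr = 5.21 mm; since the bare radius (13 mm) is above r_cr, any added insulation will reduce heat loss.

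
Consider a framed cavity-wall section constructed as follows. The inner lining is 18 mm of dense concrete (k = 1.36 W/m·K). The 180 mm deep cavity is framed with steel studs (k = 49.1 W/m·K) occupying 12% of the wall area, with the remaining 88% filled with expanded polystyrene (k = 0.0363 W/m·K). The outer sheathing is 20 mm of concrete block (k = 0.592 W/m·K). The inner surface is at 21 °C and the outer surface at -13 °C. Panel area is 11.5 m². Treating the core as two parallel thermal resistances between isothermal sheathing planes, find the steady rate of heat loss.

Q ≈ 5050 W

Sheathing layers in series; stud and cavity paths in parallel between them.
R_inner = 0.018/(1.36×11.5) = 0.001151 K/W
R_stud  = 0.18/(49.1×0.12×11.5) = 0.002657 K/W
R_cav   = 0.18/(0.0363×0.88×11.5) = 0.49 K/W
1/R_core = 1/R_stud + 1/R_cav → R_core = 0.002642 K/W
R_outer = 0.02/(0.592×11.5) = 0.002938 K/W
R_total = 0.006731 K/W
Q = ΔT/R_total = 34/0.006731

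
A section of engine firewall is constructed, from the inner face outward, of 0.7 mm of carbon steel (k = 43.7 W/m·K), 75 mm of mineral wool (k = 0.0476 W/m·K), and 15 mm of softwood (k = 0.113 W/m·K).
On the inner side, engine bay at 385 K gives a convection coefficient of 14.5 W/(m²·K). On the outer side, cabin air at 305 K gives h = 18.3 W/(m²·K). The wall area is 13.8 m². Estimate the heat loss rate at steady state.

Using the resistance-network approach (series):
R_inner film = 1/(h_i·A) = 1/(14.5×13.8) = 0.004998 K/W
R_carbon steel = L/(kA) = 0.0007/(43.7×13.8) = 1.161×10^-6 K/W
R_mineral wool = L/(kA) = 0.075/(0.0476×13.8) = 0.1142 K/W
R_softwood = L/(kA) = 0.015/(0.113×13.8) = 0.009619 K/W
R_outer film = 1/(h_o·A) = 1/(18.3×13.8) = 0.00396 K/W
R_total = 0.1328 K/W
Q = ΔT / R_total = 80 / 0.1328

Q ≈ 603 W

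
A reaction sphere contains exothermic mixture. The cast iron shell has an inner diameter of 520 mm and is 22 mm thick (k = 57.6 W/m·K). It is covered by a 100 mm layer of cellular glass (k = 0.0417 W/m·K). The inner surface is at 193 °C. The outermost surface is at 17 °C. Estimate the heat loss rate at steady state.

Q ≈ 99.3 W

Radial (spherical) resistances in series:
R_cast iron shell = (1/0.26 − 1/0.282)/(4π×57.6) = 4.145×10^-4 K/W
R_cellular glass = (1/0.282 − 1/0.382)/(4π×0.0417) = 1.772 K/W
R_total = 1.772 K/W
Q = ΔT/R_total = 176/1.772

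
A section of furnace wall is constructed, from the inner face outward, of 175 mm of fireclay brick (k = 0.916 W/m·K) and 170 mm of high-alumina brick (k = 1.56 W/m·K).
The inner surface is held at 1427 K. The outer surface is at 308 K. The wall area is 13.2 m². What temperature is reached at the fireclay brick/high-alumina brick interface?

Model the wall as resistances in series:
R_fireclay brick = L/(kA) = 0.175/(0.916×13.2) = 0.01447 K/W
R_high-alumina brick = L/(kA) = 0.17/(1.56×13.2) = 0.008256 K/W
R_total = 0.02273 K/W;  Q = ΔT/R_total = 1119/0.02273 = 49230 W
T_interface = T_inner − Q·ΣR(inner→interface) = 1427 − 49200×0.01447

T ≈ 714 K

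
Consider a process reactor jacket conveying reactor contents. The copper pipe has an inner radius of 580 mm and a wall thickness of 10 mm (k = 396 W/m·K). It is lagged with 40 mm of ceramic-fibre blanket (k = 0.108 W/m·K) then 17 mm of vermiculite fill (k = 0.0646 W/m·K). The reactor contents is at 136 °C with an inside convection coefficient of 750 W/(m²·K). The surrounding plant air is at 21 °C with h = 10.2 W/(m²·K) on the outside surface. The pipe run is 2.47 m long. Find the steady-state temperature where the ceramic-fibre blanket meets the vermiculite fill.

T ≈ 76.2 °C

For a radial system each layer contributes R = ln(r_out/r_in)/(2πkL); films add R = 1/(hA).
R_inner film = 1/(h_i·2πr₁L) = 1/(750×2π×0.58×2.47) = 1.481×10^-4 K/W
R_copper pipe wall = ln(590/580)/(2π×396×2.47) = 2.782×10^-6 K/W
R_ceramic-fibre blanket = ln(630/590)/(2π×0.108×2.47) = 0.03914 K/W
R_vermiculite fill = ln(647/630)/(2π×0.0646×2.47) = 0.02656 K/W
R_outer film = 1/(h_o·2πr_oL) = 1/(10.2×2π×0.647×2.47) = 0.009764 K/W
R_total = 0.07561 K/W
Q = ΔT/R_total = 115/0.07561
Q = 1520 W
T_interface = T_inner − Q·ΣR(inner→interface) = 136 − 1520×0.03929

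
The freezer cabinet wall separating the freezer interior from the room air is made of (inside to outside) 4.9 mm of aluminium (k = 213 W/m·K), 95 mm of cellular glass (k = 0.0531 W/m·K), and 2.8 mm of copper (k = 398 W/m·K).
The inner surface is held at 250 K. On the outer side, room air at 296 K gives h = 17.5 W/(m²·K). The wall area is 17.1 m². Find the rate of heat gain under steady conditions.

Treating each layer as a thermal resistance in series:
R_aluminium = L/(kA) = 0.0049/(213×17.1) = 1.345×10^-6 K/W
R_cellular glass = L/(kA) = 0.095/(0.0531×17.1) = 0.1046 K/W
R_copper = L/(kA) = 0.0028/(398×17.1) = 4.114×10^-7 K/W
R_outer film = 1/(h_o·A) = 1/(17.5×17.1) = 0.003342 K/W
R_total = 0.108 K/W
Q = ΔT / R_total = 46 / 0.108

Q ≈ 426 W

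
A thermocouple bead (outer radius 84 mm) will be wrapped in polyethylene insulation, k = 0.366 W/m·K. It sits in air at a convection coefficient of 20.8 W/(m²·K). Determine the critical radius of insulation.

r_cr ≈ 35.2 mm

For a sphere r_cr = 2k/h = 2×0.366/20.8
r_cr = 35.2 mm; since the bare radius (84 mm) is above r_cr, any added insulation will reduce heat loss.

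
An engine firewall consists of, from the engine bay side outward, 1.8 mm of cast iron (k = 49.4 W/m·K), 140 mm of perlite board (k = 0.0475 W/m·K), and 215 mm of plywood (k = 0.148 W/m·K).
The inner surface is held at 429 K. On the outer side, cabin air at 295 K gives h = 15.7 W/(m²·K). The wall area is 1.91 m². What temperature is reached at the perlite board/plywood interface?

T ≈ 341 K

Model the wall as resistances in series:
R_cast iron = L/(kA) = 0.0018/(49.4×1.91) = 1.908×10^-5 K/W
R_perlite board = L/(kA) = 0.14/(0.0475×1.91) = 1.543 K/W
R_plywood = L/(kA) = 0.215/(0.148×1.91) = 0.7606 K/W
R_outer film = 1/(h_o·A) = 1/(15.7×1.91) = 0.03335 K/W
R_total = 2.337 K/W;  Q = ΔT/R_total = 134/2.337 = 57.34 W
T_interface = T_inner − Q·ΣR(inner→interface) = 429 − 57.3×1.543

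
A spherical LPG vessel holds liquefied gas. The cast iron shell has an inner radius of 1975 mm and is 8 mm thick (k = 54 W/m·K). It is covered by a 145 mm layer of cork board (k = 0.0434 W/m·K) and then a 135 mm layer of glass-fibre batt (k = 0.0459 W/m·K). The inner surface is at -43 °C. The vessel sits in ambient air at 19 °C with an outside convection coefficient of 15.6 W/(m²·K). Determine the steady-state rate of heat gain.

For a spherical shell R = (1/r₁ − 1/r₂)/(4πk); film R = 1/(h·4πr²). In series:
R_cast iron shell = (1/1.975 − 1/1.983)/(4π×54) = 3.01×10^-6 K/W
R_cork board = (1/1.983 − 1/2.128)/(4π×0.0434) = 0.063 K/W
R_glass-fibre batt = (1/2.128 − 1/2.263)/(4π×0.0459) = 0.0486 K/W
R_outer film = 1/(h·4πr_o²) = 1/(15.6×4π×2.263²) = 9.961×10^-4 K/W
R_total = 0.1126 K/W
Q = ΔT/R_total = 62/0.1126

Q ≈ 551 W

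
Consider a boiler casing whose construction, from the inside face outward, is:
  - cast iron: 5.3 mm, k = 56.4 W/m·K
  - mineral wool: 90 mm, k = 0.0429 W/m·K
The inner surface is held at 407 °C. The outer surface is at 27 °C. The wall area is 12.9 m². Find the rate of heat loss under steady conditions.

Q ≈ 2340 W

Model the wall as resistances in series:
R_cast iron = L/(kA) = 0.0053/(56.4×12.9) = 7.285×10^-6 K/W
R_mineral wool = L/(kA) = 0.09/(0.0429×12.9) = 0.1626 K/W
R_total = 0.1626 K/W
Q = ΔT / R_total = 380 / 0.1626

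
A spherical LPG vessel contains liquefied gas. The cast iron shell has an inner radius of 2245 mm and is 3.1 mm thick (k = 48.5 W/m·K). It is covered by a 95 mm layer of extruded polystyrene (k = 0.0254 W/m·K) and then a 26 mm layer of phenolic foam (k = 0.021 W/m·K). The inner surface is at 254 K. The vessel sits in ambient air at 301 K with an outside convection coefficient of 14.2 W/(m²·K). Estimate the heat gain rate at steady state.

Q ≈ 625 W

Spherical conduction: R = (1/r_in − 1/r_out)/(4πk) per layer; series-sum.
R_cast iron shell = (1/2.245 − 1/2.2481)/(4π×48.5) = 1.008×10^-6 K/W
R_extruded polystyrene = (1/2.2481 − 1/2.3431)/(4π×0.0254) = 0.0565 K/W
R_phenolic foam = (1/2.3431 − 1/2.3691)/(4π×0.021) = 0.01775 K/W
R_outer film = 1/(h·4πr_o²) = 1/(14.2×4π×2.3691²) = 9.985×10^-4 K/W
R_total = 0.07525 K/W
Q = ΔT/R_total = 47/0.07525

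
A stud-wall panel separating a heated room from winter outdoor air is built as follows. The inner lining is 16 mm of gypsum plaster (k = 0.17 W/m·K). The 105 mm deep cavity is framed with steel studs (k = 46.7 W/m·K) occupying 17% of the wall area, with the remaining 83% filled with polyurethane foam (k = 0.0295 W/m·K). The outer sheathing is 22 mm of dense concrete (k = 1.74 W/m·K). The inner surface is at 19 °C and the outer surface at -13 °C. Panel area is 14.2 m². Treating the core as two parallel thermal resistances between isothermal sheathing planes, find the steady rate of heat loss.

Q ≈ 3790 W

Sheathing layers in series; stud and cavity paths in parallel between them.
R_inner = 0.016/(0.17×14.2) = 0.006628 K/W
R_stud  = 0.105/(46.7×0.17×14.2) = 9.314×10^-4 K/W
R_cav   = 0.105/(0.0295×0.83×14.2) = 0.302 K/W
1/R_core = 1/R_stud + 1/R_cav → R_core = 9.285×10^-4 K/W
R_outer = 0.022/(1.74×14.2) = 8.904×10^-4 K/W
R_total = 0.008447 K/W
Q = ΔT/R_total = 32/0.008447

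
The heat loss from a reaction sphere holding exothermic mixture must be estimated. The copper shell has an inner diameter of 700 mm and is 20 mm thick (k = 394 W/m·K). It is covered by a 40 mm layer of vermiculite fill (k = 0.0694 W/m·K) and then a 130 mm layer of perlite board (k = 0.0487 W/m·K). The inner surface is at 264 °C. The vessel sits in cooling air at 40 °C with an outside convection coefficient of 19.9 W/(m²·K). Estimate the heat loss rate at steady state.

Spherical conduction: R = (1/r_in − 1/r_out)/(4πk) per layer; series-sum.
R_copper shell = (1/0.35 − 1/0.37)/(4π×394) = 3.119×10^-5 K/W
R_vermiculite fill = (1/0.37 − 1/0.41)/(4π×0.0694) = 0.3023 K/W
R_perlite board = (1/0.41 − 1/0.54)/(4π×0.0487) = 0.9595 K/W
R_outer film = 1/(h·4πr_o²) = 1/(19.9×4π×0.54²) = 0.01371 K/W
R_total = 1.276 K/W
Q = ΔT/R_total = 224/1.276

Q ≈ 176 W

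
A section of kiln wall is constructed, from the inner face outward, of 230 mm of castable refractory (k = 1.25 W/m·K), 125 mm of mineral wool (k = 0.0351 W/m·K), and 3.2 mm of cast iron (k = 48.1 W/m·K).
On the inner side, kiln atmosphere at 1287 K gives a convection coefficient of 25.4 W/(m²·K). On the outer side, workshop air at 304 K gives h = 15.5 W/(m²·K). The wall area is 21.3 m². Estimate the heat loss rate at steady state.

Using the resistance-network approach (series):
R_inner film = 1/(h_i·A) = 1/(25.4×21.3) = 0.001848 K/W
R_castable refractory = L/(kA) = 0.23/(1.25×21.3) = 0.008638 K/W
R_mineral wool = L/(kA) = 0.125/(0.0351×21.3) = 0.1672 K/W
R_cast iron = L/(kA) = 0.0032/(48.1×21.3) = 3.123×10^-6 K/W
R_outer film = 1/(h_o·A) = 1/(15.5×21.3) = 0.003029 K/W
R_total = 0.1807 K/W
Q = ΔT / R_total = 983 / 0.1807

Q ≈ 5440 W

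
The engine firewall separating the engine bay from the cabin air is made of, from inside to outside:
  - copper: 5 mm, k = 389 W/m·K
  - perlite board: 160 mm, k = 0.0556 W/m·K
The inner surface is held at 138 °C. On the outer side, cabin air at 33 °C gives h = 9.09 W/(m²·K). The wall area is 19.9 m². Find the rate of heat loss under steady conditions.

Thermal resistances in series:
R_copper = L/(kA) = 0.005/(389×19.9) = 6.459×10^-7 K/W
R_perlite board = L/(kA) = 0.16/(0.0556×19.9) = 0.1446 K/W
R_outer film = 1/(h_o·A) = 1/(9.09×19.9) = 0.005528 K/W
R_total = 0.1501 K/W
Q = ΔT / R_total = 105 / 0.1501

Q ≈ 699 W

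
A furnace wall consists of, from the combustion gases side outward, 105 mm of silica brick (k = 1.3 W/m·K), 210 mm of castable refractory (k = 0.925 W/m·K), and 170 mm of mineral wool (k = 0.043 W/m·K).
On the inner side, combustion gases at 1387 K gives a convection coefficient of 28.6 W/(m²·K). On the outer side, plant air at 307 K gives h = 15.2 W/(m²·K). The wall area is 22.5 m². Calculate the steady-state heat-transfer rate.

Model the wall as resistances in series:
R_inner film = 1/(h_i·A) = 1/(28.6×22.5) = 0.001554 K/W
R_silica brick = L/(kA) = 0.105/(1.3×22.5) = 0.00359 K/W
R_castable refractory = L/(kA) = 0.21/(0.925×22.5) = 0.01009 K/W
R_mineral wool = L/(kA) = 0.17/(0.043×22.5) = 0.1757 K/W
R_outer film = 1/(h_o·A) = 1/(15.2×22.5) = 0.002924 K/W
R_total = 0.1939 K/W
Q = ΔT / R_total = 1080 / 0.1939

Q ≈ 5570 W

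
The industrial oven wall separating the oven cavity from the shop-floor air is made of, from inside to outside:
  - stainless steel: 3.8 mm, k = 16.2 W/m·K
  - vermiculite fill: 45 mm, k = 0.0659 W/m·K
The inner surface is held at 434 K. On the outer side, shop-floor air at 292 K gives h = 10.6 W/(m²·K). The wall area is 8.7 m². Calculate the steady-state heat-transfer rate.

Using the resistance-network approach (series):
R_stainless steel = L/(kA) = 0.0038/(16.2×8.7) = 2.696×10^-5 K/W
R_vermiculite fill = L/(kA) = 0.045/(0.0659×8.7) = 0.07849 K/W
R_outer film = 1/(h_o·A) = 1/(10.6×8.7) = 0.01084 K/W
R_total = 0.08936 K/W
Q = ΔT / R_total = 142 / 0.08936

Q ≈ 1590 W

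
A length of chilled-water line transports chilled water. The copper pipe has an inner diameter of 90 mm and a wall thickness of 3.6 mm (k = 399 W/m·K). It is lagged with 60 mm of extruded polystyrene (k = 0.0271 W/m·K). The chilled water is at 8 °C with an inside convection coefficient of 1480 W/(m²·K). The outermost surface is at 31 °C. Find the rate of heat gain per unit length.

q′ ≈ 4.87 W/m

Per-layer cylindrical resistances, series-summed:
R_inner film = 1/(h_i·2πr₁L) = 1/(1480×2π×0.045×1) = 0.00239 K/W
R_copper pipe wall = ln(48.6/45)/(2π×399×1) = 3.07×10^-5 K/W
R_extruded polystyrene = ln(108.6/48.6)/(2π×0.0271×1) = 4.722 K/W
R_total = 4.724 K/W
Q = ΔT/R_total = 23/4.724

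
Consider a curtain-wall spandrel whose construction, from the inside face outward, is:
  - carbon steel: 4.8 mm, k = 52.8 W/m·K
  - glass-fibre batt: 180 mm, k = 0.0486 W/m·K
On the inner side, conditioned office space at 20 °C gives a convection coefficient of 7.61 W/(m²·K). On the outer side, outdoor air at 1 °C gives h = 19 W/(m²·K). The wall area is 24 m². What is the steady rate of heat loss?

Series thermal resistances:
R_inner film = 1/(h_i·A) = 1/(7.61×24) = 0.005475 K/W
R_carbon steel = L/(kA) = 0.0048/(52.8×24) = 3.788×10^-6 K/W
R_glass-fibre batt = L/(kA) = 0.18/(0.0486×24) = 0.1543 K/W
R_outer film = 1/(h_o·A) = 1/(19×24) = 0.002193 K/W
R_total = 0.162 K/W
Q = ΔT / R_total = 19 / 0.162

Q ≈ 117 W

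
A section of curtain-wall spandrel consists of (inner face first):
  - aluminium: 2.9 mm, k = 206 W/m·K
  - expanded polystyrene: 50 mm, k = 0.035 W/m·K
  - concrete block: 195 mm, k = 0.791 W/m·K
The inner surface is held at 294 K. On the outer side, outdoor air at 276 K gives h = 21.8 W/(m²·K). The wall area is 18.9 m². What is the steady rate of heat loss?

Series thermal resistances:
R_aluminium = L/(kA) = 0.0029/(206×18.9) = 7.449×10^-7 K/W
R_expanded polystyrene = L/(kA) = 0.05/(0.035×18.9) = 0.07559 K/W
R_concrete block = L/(kA) = 0.195/(0.791×18.9) = 0.01304 K/W
R_outer film = 1/(h_o·A) = 1/(21.8×18.9) = 0.002427 K/W
R_total = 0.09106 K/W
Q = ΔT / R_total = 18 / 0.09106

Q ≈ 198 W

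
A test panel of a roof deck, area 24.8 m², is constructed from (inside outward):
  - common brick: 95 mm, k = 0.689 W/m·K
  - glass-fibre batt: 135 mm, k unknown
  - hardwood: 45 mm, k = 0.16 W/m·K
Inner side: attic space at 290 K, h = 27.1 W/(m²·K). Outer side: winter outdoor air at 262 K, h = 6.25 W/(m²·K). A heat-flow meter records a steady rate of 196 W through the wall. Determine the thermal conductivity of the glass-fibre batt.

Using the resistance-network approach (series):
R_inner film = 1/(h_i·A) = 1/(27.1×24.8) = 0.001488 K/W
R_common brick = L/(kA) = 0.095/(0.689×24.8) = 0.00556 K/W
R_hardwood = L/(kA) = 0.045/(0.16×24.8) = 0.01134 K/W
R_outer film = 1/(h_o·A) = 1/(6.25×24.8) = 0.006452 K/W
Sum of known resistances R_other = 0.02484 K/W
Total R = ΔT/Q = 28/196 = 0.1429 K/W
R_glass-fibre batt = R_total − R_other = 0.118 K/W
k = L/(R·A) = 0.135/(0.118×24.8)

k ≈ 0.0461 W/(m·K)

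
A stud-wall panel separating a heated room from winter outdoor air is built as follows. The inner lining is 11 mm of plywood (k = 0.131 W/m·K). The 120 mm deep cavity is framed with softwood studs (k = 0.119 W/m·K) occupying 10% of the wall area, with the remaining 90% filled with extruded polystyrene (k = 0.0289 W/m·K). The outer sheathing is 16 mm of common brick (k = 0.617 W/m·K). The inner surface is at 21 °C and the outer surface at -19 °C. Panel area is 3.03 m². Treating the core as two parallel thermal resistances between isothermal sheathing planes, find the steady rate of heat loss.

Q ≈ 37 W

Sheathing layers in series; stud and cavity paths in parallel between them.
R_inner = 0.011/(0.131×3.03) = 0.02771 K/W
R_stud  = 0.12/(0.119×0.1×3.03) = 3.328 K/W
R_cav   = 0.12/(0.0289×0.9×3.03) = 1.523 K/W
1/R_core = 1/R_stud + 1/R_cav → R_core = 1.045 K/W
R_outer = 0.016/(0.617×3.03) = 0.008558 K/W
R_total = 1.081 K/W
Q = ΔT/R_total = 40/1.081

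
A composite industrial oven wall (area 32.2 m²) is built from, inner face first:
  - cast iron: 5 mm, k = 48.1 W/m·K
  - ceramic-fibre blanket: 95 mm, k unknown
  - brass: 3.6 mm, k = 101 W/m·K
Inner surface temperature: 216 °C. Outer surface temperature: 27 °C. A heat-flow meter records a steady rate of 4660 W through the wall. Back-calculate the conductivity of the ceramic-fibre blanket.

Treating each layer as a thermal resistance in series:
R_cast iron = L/(kA) = 0.005/(48.1×32.2) = 3.228×10^-6 K/W
R_brass = L/(kA) = 0.0036/(101×32.2) = 1.107×10^-6 K/W
Sum of known resistances R_other = 4.335×10^-6 K/W
Total R = ΔT/Q = 189/4660 = 0.04056 K/W
R_ceramic-fibre blanket = R_total − R_other = 0.04055 K/W
k = L/(R·A) = 0.095/(0.04055×32.2)

k ≈ 0.0728 W/(m·K)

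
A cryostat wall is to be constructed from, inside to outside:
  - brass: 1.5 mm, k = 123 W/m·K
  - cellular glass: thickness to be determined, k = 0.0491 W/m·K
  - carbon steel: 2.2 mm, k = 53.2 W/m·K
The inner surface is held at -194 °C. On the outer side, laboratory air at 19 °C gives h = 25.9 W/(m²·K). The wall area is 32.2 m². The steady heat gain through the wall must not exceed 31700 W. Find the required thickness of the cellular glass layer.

Series thermal resistances:
R_brass = L/(kA) = 0.0015/(123×32.2) = 3.787×10^-7 K/W
R_carbon steel = L/(kA) = 0.0022/(53.2×32.2) = 1.284×10^-6 K/W
R_outer film = 1/(h_o·A) = 1/(25.9×32.2) = 0.001199 K/W
Sum of the known resistances R_other = 0.001201 K/W
Required total resistance R_tot = ΔT/Q_allow = 213/31700 = 0.006719 K/W
R_cellular glass = R_tot − R_other = 0.005519 K/W
L = R·k·A = 0.005519×0.0491×32.2

L ≈ 8.72 mm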